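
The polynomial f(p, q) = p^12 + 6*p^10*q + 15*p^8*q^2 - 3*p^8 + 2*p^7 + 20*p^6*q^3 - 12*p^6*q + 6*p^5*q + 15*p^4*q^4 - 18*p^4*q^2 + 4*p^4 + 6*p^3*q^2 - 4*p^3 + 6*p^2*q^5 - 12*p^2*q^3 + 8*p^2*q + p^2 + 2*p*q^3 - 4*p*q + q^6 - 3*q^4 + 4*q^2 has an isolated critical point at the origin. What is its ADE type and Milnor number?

Type A3, Milnor number mu = 3.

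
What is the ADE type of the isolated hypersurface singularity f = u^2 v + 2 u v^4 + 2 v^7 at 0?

The Hessian of f at 0 has rank 0. Corank 2; j^3 = u^2*v has shape L^2 M (L != M), so D-series; mu = 8 gives D_8.

D_8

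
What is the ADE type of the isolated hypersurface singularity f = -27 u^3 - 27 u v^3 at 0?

E_{7}

The Hessian of f at 0 is [[0, 0], [0, 0]] with rank 0, so corank 2. A Groebner basis of the Jacobian ideal J(f) in C{u,v} is {u^3, u*v^2, 3*u^2 + v^3}; counting standard monomials gives mu = 7. Corank 2; j^3 = -27*u^3 is a perfect cube, so E-series; the 4-jet and mu = 7 give E_7.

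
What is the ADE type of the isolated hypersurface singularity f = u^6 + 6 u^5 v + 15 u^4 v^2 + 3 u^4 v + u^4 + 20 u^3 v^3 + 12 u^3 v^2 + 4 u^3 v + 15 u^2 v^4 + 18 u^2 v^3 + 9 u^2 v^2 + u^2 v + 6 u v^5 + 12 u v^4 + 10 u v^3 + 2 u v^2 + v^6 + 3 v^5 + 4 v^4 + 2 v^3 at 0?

The Hessian of f at 0 has rank 0. Corank 2; j^3 = v*(u^2 + 2*u*v + 2*v^2) splits into three distinct lines over C (the quadratic factor has nonzero discriminant), so D_4.

D_{4}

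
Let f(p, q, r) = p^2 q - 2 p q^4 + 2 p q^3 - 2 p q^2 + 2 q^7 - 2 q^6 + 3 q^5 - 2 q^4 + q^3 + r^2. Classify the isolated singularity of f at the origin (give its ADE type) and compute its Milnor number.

Type D8, Milnor number mu = 8.

The Hessian of f at 0 is [[0, 0, 0], [0, 0, 0], [0, 0, 2]] with rank 1, so corank 2. A Groebner basis of the Jacobian ideal J(f) in C{p,q,r} is {p^2/6 + p*q^3 + 4*p*q^2/3 - p*q/6 - 7*q^3/6, -p*q + q^4 - q^3 + q^2, p^3 - 7*p^2/6 - 25*p*q^2/3 - 11*p*q/6 + 19*q^3/6 + 3*q^2, p^2*q - p^2/3 - 11*p*q^2/3 - 2*p*q/3 + 4*q^3/3 + q^2, r}; counting standard monomials gives mu = 8. Corank 2; j^3 = q*(p - q)^2 has shape L^2 M (L != M), so D-series; mu = 8 gives D_8.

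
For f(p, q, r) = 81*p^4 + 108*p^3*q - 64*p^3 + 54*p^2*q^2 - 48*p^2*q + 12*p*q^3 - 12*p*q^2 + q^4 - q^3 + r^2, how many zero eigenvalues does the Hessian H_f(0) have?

2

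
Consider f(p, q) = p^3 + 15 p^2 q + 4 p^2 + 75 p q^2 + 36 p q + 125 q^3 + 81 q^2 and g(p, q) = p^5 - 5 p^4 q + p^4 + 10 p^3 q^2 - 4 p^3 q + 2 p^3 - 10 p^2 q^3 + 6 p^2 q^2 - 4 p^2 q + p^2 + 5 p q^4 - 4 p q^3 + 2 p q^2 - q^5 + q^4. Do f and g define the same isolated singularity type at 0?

The Hessian of f at 0 has rank 1. Corank 1: A-series; mu = 2 gives A_2. The Hessian of g at 0 has rank 1. Corank 1: A-series; mu = 4 gives A_4. f is A_2 but g is A_4, hence not right-equivalent.

No.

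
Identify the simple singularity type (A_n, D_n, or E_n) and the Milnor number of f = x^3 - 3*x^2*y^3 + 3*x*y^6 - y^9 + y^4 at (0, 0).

Type E_6, Milnor number mu = 6.

The Hessian of f at 0 has rank 0. Corank 2; j^3 = x^3 is a perfect cube, so E-series; the 4-jet and mu = 6 give E_6.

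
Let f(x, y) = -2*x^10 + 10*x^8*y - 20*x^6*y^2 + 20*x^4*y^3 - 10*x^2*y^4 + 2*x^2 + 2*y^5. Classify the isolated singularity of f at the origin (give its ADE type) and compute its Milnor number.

The Hessian of f at 0 is [[4, 0], [0, 0]] with rank 1, so corank 1. A Groebner basis of the Jacobian ideal J(f) in C{x,y} is {y^4, x}; counting standard monomials gives mu = 4. Corank 1: A-series; mu = 4 gives A_4.

Type A4, Milnor number mu = 4.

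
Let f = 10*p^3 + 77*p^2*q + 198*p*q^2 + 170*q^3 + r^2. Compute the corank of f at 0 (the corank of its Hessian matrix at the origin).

2

The Hessian at 0 is [[0, 0, 0], [0, 0, 0], [0, 0, 2]] of rank 1; hence corank 2.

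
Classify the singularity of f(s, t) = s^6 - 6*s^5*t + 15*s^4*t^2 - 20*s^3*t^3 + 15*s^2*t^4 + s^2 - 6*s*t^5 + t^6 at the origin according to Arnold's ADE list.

The Hessian of f at 0 has rank 1. Corank 1: A-series; mu = 5 gives A_5.

A_{5}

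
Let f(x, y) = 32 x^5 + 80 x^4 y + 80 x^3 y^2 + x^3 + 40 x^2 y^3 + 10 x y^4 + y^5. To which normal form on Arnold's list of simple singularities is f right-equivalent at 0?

The Hessian of f at 0 has rank 0. Corank 2; j^3 = x^3 is a perfect cube, so E-series; the 5-jet and mu = 8 give E_8.

E8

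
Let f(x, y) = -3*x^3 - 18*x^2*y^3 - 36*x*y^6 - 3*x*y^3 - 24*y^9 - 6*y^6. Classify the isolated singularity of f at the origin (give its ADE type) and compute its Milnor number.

Type E7, Milnor number mu = 7.

The Hessian of f at 0 has rank 0. Corank 2; j^3 = -3*x^3 is a perfect cube, so E-series; the 4-jet and mu = 7 give E_7.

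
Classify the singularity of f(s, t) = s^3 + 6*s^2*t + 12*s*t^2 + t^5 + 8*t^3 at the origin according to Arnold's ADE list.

E8

The Hessian of f at 0 has rank 0. Corank 2; j^3 = (s + 2*t)^3 is a perfect cube, so E-series; the 5-jet and mu = 8 give E_8.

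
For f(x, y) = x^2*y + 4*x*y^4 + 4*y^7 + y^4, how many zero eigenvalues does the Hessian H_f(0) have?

2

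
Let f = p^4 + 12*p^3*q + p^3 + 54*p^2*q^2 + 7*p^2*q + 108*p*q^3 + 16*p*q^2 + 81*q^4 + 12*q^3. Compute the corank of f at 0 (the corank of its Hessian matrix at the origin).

2

Hessian at 0 has rank 0.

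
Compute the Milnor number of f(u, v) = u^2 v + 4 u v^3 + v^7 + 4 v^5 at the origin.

8

The Hessian of f at 0 has rank 0. Corank 2; j^3 = u^2*v has shape L^2 M (L != M), so D-series; mu = 8 gives D_8.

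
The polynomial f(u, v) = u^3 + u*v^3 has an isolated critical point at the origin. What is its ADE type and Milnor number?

Type E7, Milnor number mu = 7.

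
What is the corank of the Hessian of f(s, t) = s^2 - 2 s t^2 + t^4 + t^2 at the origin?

The Hessian at 0 is [[2, 0], [0, 2]] of rank 2; hence corank 0.

0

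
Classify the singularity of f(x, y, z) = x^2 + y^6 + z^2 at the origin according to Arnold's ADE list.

A_5

The Hessian of f at 0 has rank 2. Corank 1: A-series; mu = 5 gives A_5.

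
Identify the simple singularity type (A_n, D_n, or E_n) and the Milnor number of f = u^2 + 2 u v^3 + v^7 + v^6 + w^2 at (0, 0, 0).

The Hessian of f at 0 has rank 2. Corank 1: A-series; mu = 6 gives A_6.

Type A_{6}, Milnor number mu = 6.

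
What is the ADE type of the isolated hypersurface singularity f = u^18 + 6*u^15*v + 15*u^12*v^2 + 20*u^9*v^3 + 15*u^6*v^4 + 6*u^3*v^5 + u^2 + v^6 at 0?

A_{5}

The Hessian of f at 0 is [[2, 0], [0, 0]] with rank 1, so corank 1. A Groebner basis of the Jacobian ideal J(f) in C{u,v} is {v^5, u}; counting standard monomials gives mu = 5. Corank 1: A-series; mu = 5 gives A_5.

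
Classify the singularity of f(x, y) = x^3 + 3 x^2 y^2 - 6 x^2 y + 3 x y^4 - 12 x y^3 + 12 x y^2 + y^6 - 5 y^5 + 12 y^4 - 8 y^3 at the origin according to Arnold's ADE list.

E_8

The Hessian of f at 0 is [[0, 0], [0, 0]] with rank 0, so corank 2. A Groebner basis of the Jacobian ideal J(f) in C{x,y} is {y^4, x^3 - 6*x^2*y - 6*x^2 + 24*x*y + 16*y^3 - 24*y^2, x^2/2 + x*y^2 - 2*x*y - 2*y^3 + 2*y^2}; counting standard monomials gives mu = 8. Corank 2; j^3 = (x - 2*y)^3 is a perfect cube, so E-series; the 5-jet and mu = 8 give E_8.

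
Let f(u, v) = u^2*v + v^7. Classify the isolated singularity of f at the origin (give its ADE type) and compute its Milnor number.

Type D_8, Milnor number mu = 8.

The Hessian of f at 0 has rank 0. Corank 2; j^3 = u^2*v has shape L^2 M (L != M), so D-series; mu = 8 gives D_8.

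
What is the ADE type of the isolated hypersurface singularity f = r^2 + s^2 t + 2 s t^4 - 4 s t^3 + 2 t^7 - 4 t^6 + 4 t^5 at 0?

The Hessian of f at 0 has rank 1. Corank 2; j^3 = s^2*t has shape L^2 M (L != M), so D-series; mu = 8 gives D_8.

D_{8}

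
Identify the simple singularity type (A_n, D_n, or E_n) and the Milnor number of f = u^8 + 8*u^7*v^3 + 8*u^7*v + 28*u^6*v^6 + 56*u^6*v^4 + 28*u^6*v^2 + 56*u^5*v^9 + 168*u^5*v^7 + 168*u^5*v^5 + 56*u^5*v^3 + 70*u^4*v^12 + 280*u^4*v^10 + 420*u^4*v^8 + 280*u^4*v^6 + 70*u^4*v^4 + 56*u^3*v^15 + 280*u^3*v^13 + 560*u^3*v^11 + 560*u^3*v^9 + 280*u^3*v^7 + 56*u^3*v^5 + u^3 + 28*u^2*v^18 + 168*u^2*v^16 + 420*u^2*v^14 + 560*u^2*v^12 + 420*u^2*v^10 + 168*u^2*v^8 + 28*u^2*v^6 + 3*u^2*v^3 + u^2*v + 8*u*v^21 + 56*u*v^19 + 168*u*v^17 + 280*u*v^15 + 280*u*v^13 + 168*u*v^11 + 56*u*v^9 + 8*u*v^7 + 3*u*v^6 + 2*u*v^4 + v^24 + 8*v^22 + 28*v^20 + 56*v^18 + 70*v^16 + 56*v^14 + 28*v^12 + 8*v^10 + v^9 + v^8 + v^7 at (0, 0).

Type D_{9}, Milnor number mu = 9.

The Hessian of f at 0 has rank 0. Corank 2; j^3 = u^2*(u + v) has shape L^2 M (L != M), so D-series; mu = 9 gives D_9.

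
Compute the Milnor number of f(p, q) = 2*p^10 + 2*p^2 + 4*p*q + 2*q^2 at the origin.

The Hessian of f at 0 has rank 1. Corank 1: A-series; mu = 9 gives A_9.

9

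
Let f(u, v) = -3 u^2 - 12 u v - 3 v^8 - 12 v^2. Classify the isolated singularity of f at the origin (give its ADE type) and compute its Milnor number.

Type A_7, Milnor number mu = 7.

The Hessian of f at 0 has rank 1. Corank 1: A-series; mu = 7 gives A_7.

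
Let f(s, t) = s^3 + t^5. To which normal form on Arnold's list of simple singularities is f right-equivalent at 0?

E8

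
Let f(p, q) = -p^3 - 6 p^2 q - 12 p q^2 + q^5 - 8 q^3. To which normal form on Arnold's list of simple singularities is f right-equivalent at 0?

E8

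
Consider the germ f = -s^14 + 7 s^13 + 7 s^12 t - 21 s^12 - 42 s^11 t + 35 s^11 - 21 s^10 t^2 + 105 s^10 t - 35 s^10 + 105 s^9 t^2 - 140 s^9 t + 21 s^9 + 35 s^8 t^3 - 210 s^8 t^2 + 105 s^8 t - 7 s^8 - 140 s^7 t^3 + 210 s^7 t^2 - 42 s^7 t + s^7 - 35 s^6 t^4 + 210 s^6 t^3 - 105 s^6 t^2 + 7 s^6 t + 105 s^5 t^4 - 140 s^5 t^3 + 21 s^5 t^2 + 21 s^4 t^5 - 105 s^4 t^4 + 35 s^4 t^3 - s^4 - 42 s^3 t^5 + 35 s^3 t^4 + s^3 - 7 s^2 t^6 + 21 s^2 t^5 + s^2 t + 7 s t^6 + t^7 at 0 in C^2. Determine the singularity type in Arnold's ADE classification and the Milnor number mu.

The Hessian of f at 0 has rank 0. Corank 2; j^3 = s^2*(s + t) has shape L^2 M (L != M), so D-series; mu = 8 gives D_8.

Type D8, Milnor number mu = 8.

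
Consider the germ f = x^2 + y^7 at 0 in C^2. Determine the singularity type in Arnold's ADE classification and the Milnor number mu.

Type A6, Milnor number mu = 6.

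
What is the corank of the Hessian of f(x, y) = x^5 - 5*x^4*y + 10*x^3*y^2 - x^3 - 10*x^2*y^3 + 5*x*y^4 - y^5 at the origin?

2

The Hessian at 0 is [[0, 0], [0, 0]] of rank 0; hence corank 2.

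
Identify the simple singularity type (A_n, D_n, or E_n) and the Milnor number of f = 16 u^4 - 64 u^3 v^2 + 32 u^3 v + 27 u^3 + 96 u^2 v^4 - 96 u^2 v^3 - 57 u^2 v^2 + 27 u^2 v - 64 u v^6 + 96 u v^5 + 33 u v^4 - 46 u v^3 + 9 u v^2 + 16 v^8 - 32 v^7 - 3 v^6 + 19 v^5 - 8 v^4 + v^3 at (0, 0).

The Hessian of f at 0 is [[0, 0], [0, 0]] with rank 0, so corank 2. A Groebner basis of the Jacobian ideal J(f) in C{u,v} is {u^3 - u^2/2 - u*v/3 - v^2/18, u^2*v + 4*u^2/3 + 8*u*v/9 + 4*v^2/27, -7*u^2/2 + u*v^2 - 7*u*v/3 - 7*v^2/18, 9*u^2 + 6*u*v + v^3 + v^2}; counting standard monomials gives mu = 6. Corank 2; j^3 = (3*u + v)^3 is a perfect cube, so E-series; the 4-jet and mu = 6 give E_6.

Type E_6, Milnor number mu = 6.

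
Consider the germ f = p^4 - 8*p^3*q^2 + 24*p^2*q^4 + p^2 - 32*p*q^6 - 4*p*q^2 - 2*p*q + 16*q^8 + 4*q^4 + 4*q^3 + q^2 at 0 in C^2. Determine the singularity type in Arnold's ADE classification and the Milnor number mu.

Type A_{3}, Milnor number mu = 3.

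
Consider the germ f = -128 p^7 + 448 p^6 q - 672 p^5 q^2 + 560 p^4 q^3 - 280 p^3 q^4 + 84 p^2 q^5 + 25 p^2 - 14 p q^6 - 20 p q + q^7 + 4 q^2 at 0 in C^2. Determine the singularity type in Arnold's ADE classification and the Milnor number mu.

Type A6, Milnor number mu = 6.

The Hessian of f at 0 has rank 1. Corank 1: A-series; mu = 6 gives A_6.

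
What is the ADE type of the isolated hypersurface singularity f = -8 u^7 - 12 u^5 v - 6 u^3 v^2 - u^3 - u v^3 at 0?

The Hessian of f at 0 has rank 0. Corank 2; j^3 = -u^3 is a perfect cube, so E-series; the 4-jet and mu = 7 give E_7.

E_7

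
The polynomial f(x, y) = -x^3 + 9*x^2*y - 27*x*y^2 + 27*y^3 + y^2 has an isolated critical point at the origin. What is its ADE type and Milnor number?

The Hessian of f at 0 has rank 1. Corank 1: A-series; mu = 2 gives A_2.

Type A_2, Milnor number mu = 2.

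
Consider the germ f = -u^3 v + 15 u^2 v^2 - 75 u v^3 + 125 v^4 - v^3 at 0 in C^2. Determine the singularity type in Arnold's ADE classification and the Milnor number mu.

Type E_7, Milnor number mu = 7.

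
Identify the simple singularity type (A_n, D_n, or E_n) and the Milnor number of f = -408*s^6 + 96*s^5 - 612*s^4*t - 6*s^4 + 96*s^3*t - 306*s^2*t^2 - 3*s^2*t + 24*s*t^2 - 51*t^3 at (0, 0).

Type D_4, Milnor number mu = 4.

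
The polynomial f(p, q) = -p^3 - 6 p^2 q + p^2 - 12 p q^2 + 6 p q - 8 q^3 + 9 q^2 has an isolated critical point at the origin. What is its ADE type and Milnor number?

The Hessian of f at 0 has rank 1. Corank 1: A-series; mu = 2 gives A_2.

Type A_2, Milnor number mu = 2.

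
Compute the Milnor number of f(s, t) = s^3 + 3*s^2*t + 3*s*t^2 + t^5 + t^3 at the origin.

8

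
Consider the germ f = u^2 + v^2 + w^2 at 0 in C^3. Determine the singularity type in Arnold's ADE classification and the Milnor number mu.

The Hessian of f at 0 is [[2, 0, 0], [0, 2, 0], [0, 0, 2]] with rank 3, so corank 0. A Groebner basis of the Jacobian ideal J(f) in C{u,v,w} is {u, v, w}; counting standard monomials gives mu = 1. Corank 0: nondegenerate Morse point, so A_1.

Type A_1, Milnor number mu = 1.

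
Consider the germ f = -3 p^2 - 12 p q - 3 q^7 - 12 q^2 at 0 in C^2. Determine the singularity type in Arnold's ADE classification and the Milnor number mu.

Type A_{6}, Milnor number mu = 6.

The Hessian of f at 0 has rank 1. Corank 1: A-series; mu = 6 gives A_6.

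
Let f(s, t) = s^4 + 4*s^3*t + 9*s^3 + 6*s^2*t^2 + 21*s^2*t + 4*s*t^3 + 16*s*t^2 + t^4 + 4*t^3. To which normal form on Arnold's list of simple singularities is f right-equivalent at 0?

The Hessian of f at 0 is [[0, 0], [0, 0]] with rank 0, so corank 2. A Groebner basis of the Jacobian ideal J(f) in C{s,t} is {s*t^2 + 27*s*t/2 + 9*t^2, -81*s*t/4 + t^3 - 27*t^2/2, s^2 + 5*s*t/3 + 2*t^2/3}; counting standard monomials gives mu = 5. Corank 2; j^3 = (s + t)*(3*s + 2*t)^2 has shape L^2 M (L != M), so D-series; mu = 5 gives D_5.

D_5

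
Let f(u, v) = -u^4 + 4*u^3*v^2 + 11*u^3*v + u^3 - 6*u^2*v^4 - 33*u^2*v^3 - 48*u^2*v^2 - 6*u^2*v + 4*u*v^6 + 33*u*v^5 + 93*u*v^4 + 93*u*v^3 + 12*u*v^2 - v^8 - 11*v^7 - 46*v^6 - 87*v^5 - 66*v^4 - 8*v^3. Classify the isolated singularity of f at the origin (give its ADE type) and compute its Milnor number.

Type E_{7}, Milnor number mu = 7.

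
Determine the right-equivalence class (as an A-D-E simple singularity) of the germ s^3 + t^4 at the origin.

The Hessian of f at 0 has rank 0. Corank 2; j^3 = s^3 is a perfect cube, so E-series; the 4-jet and mu = 6 give E_6.

E_6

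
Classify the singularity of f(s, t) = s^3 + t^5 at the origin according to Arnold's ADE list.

E_8

The Hessian of f at 0 is [[0, 0], [0, 0]] with rank 0, so corank 2. A Groebner basis of the Jacobian ideal J(f) in C{s,t} is {t^4, s^2}; counting standard monomials gives mu = 8. Corank 2; j^3 = s^3 is a perfect cube, so E-series; the 5-jet and mu = 8 give E_8.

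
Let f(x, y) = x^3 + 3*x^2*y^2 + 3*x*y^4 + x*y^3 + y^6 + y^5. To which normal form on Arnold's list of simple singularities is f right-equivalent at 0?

E_7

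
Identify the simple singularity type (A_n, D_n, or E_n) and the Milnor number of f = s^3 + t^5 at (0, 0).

Type E8, Milnor number mu = 8.

The Hessian of f at 0 is [[0, 0], [0, 0]] with rank 0, so corank 2. A Groebner basis of the Jacobian ideal J(f) in C{s,t} is {t^4, s^2}; counting standard monomials gives mu = 8. Corank 2; j^3 = s^3 is a perfect cube, so E-series; the 5-jet and mu = 8 give E_8.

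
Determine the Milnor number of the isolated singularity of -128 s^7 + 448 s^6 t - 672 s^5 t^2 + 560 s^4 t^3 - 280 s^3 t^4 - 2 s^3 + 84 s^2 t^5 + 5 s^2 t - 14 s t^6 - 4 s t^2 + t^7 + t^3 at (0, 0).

8

The Hessian of f at 0 has rank 0. Corank 2; j^3 = -(s - t)^2*(2*s - t) has shape L^2 M (L != M), so D-series; mu = 8 gives D_8.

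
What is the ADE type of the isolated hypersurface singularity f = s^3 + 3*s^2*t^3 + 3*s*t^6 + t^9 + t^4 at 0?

The Hessian of f at 0 is [[0, 0], [0, 0]] with rank 0, so corank 2. A Groebner basis of the Jacobian ideal J(f) in C{s,t} is {t^3, s^2}; counting standard monomials gives mu = 6. Corank 2; j^3 = s^3 is a perfect cube, so E-series; the 4-jet and mu = 6 give E_6.

E_{6}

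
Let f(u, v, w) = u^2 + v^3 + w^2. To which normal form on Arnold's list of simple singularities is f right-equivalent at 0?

A2

The Hessian of f at 0 has rank 2. Corank 1: A-series; mu = 2 gives A_2.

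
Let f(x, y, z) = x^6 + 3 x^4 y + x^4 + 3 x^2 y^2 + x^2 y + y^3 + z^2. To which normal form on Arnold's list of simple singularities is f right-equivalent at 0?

D4

The Hessian of f at 0 is [[0, 0, 0], [0, 0, 0], [0, 0, 2]] with rank 1, so corank 2. A Groebner basis of the Jacobian ideal J(f) in C{x,y,z} is {y^3, x^2 + 3*y^2, x*y, z}; counting standard monomials gives mu = 4. Corank 2; j^3 = y*(x^2 + y^2) splits into three distinct lines over C (the quadratic factor has nonzero discriminant), so D_4.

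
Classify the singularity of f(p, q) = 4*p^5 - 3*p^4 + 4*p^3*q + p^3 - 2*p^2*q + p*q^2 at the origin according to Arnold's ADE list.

D_5

The Hessian of f at 0 has rank 0. Corank 2; j^3 = p*(p - q)^2 has shape L^2 M (L != M), so D-series; mu = 5 gives D_5.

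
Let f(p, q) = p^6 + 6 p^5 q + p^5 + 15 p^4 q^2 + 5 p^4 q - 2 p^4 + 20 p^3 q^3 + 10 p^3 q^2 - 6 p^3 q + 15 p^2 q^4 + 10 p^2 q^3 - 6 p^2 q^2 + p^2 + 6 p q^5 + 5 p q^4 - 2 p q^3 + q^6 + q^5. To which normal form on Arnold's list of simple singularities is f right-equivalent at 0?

The Hessian of f at 0 has rank 1. Corank 1: A-series; mu = 4 gives A_4.

A_4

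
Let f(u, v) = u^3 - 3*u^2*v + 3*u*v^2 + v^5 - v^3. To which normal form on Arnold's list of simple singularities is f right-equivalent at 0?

E_8

The Hessian of f at 0 has rank 0. Corank 2; j^3 = (u - v)^3 is a perfect cube, so E-series; the 5-jet and mu = 8 give E_8.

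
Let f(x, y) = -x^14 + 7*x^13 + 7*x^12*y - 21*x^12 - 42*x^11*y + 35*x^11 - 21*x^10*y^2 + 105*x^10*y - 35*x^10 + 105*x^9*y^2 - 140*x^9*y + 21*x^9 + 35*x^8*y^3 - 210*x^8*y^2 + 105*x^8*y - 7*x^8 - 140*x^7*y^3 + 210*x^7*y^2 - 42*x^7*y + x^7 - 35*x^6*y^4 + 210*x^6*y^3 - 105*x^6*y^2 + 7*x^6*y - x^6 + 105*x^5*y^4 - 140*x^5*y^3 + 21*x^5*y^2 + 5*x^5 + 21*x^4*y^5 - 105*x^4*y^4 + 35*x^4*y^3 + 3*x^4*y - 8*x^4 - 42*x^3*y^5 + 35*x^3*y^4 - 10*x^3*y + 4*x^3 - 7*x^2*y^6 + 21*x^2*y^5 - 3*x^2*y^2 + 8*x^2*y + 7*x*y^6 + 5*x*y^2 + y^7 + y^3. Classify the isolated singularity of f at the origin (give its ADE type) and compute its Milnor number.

Type D_{8}, Milnor number mu = 8.

The Hessian of f at 0 has rank 0. Corank 2; j^3 = (x + y)*(2*x + y)^2 has shape L^2 M (L != M), so D-series; mu = 8 gives D_8.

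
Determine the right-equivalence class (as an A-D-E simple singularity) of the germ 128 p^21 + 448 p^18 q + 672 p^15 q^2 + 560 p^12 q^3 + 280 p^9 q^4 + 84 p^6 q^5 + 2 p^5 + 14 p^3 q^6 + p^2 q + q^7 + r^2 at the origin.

D8

The Hessian of f at 0 is [[0, 0, 0], [0, 0, 0], [0, 0, 2]] with rank 1, so corank 2. A Groebner basis of the Jacobian ideal J(f) in C{p,q,r} is {p^2/7 + q^6, p^3, p*q, r}; counting standard monomials gives mu = 8. Corank 2; j^3 = p^2*q has shape L^2 M (L != M), so D-series; mu = 8 gives D_8.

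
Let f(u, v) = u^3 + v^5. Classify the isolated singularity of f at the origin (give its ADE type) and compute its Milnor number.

Type E_8, Milnor number mu = 8.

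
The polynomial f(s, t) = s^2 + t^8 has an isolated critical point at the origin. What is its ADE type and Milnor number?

Type A7, Milnor number mu = 7.

The Hessian of f at 0 has rank 1. Corank 1: A-series; mu = 7 gives A_7.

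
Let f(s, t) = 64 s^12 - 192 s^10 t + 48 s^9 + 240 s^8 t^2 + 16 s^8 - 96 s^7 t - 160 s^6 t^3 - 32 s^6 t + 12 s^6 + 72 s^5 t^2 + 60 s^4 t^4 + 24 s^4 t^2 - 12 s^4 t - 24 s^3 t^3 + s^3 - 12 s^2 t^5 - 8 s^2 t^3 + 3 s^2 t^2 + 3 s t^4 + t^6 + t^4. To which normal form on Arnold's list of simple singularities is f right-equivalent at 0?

E_{6}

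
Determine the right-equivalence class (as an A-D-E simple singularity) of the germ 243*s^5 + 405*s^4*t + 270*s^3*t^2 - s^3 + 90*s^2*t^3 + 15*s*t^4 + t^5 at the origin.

E_{8}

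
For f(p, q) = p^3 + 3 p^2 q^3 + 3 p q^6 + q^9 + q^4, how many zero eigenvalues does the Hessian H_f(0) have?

2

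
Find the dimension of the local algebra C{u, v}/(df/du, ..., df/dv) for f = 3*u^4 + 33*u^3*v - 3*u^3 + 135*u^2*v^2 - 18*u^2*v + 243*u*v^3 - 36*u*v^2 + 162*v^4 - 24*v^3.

7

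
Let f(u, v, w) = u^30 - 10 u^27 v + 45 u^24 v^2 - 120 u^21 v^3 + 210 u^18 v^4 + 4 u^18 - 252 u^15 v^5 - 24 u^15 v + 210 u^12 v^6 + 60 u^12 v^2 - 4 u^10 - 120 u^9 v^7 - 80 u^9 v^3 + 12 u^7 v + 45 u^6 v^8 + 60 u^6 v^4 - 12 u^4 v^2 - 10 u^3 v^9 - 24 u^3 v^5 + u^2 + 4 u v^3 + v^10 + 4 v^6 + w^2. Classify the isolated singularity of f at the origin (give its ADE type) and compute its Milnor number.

The Hessian of f at 0 has rank 2. Corank 1: A-series; mu = 9 gives A_9.

Type A_{9}, Milnor number mu = 9.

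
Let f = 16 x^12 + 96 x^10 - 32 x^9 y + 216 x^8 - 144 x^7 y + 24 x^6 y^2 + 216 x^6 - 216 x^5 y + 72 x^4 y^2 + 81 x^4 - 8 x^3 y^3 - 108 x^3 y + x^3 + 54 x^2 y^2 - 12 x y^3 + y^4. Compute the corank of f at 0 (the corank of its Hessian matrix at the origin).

Hessian at 0 has rank 0.

2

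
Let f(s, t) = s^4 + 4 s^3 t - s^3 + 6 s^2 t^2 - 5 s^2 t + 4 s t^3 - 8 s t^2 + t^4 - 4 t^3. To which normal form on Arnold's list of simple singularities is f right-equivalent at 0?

D_{5}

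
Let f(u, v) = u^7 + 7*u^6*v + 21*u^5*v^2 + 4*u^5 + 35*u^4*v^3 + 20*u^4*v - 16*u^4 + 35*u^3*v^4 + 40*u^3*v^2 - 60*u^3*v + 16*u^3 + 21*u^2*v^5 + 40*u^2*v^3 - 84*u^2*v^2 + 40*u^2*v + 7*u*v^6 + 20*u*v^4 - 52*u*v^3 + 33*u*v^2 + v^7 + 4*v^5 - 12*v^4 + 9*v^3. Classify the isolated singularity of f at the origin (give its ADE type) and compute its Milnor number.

Type D_{8}, Milnor number mu = 8.

The Hessian of f at 0 has rank 0. Corank 2; j^3 = (u + v)*(4*u + 3*v)^2 has shape L^2 M (L != M), so D-series; mu = 8 gives D_8.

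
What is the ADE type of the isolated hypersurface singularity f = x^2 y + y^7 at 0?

The Hessian of f at 0 is [[0, 0], [0, 0]] with rank 0, so corank 2. A Groebner basis of the Jacobian ideal J(f) in C{x,y} is {x^2/7 + y^6, x^3, x*y}; counting standard monomials gives mu = 8. Corank 2; j^3 = x^2*y has shape L^2 M (L != M), so D-series; mu = 8 gives D_8.

D_8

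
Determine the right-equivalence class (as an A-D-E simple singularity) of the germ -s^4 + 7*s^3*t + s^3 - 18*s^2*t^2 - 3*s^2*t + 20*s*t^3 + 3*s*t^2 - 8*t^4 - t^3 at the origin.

E_7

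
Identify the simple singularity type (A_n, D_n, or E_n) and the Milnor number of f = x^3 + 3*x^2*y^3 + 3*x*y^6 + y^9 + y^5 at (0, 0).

The Hessian of f at 0 has rank 0. Corank 2; j^3 = x^3 is a perfect cube, so E-series; the 5-jet and mu = 8 give E_8.

Type E_{8}, Milnor number mu = 8.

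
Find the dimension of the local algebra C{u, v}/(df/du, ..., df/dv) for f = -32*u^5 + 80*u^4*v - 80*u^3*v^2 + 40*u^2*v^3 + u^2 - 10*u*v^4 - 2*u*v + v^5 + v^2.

4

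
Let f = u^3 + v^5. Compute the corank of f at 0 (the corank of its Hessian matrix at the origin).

The Hessian at 0 is [[0, 0], [0, 0]] of rank 0; hence corank 2.

2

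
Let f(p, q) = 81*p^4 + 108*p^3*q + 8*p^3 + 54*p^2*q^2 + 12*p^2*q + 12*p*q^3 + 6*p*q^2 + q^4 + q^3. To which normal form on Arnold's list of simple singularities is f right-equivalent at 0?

E6

The Hessian of f at 0 has rank 0. Corank 2; j^3 = (2*p + q)^3 is a perfect cube, so E-series; the 4-jet and mu = 6 give E_6.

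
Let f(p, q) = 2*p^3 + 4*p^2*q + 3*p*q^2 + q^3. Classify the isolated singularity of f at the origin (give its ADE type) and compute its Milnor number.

Type D_4, Milnor number mu = 4.

The Hessian of f at 0 is [[0, 0], [0, 0]] with rank 0, so corank 2. A Groebner basis of the Jacobian ideal J(f) in C{p,q} is {q^3, p^2 - 3*q^2/2, p*q + 3*q^2/2}; counting standard monomials gives mu = 4. Corank 2; j^3 = (p + q)*(2*p^2 + 2*p*q + q^2) splits into three distinct lines over C (the quadratic factor has nonzero discriminant), so D_4.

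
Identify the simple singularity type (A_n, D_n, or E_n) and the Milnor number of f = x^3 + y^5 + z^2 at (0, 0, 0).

Type E_8, Milnor number mu = 8.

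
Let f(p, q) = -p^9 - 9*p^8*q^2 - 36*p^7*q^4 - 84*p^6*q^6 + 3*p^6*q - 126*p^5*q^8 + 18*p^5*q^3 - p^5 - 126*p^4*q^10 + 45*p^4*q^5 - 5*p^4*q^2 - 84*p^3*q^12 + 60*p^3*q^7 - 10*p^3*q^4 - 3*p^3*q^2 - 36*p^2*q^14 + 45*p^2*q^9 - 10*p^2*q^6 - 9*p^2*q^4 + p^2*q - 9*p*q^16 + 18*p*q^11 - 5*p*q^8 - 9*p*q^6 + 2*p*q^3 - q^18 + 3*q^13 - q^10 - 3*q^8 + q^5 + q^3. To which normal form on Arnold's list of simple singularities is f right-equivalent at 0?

D4

The Hessian of f at 0 is [[0, 0], [0, 0]] with rank 0, so corank 2. A Groebner basis of the Jacobian ideal J(f) in C{p,q} is {q^3, p^2 + 3*q^2, p*q}; counting standard monomials gives mu = 4. Corank 2; j^3 = q*(p^2 + q^2) splits into three distinct lines over C (the quadratic factor has nonzero discriminant), so D_4.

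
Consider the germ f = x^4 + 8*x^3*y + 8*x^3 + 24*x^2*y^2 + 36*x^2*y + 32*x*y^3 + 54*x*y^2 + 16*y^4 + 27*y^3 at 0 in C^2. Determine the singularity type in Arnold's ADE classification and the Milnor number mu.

Type E6, Milnor number mu = 6.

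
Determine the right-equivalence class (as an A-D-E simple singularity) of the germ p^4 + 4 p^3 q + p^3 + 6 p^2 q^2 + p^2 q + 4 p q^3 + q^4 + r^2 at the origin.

D_{5}

The Hessian of f at 0 has rank 1. Corank 2; j^3 = p^2*(p + q) has shape L^2 M (L != M), so D-series; mu = 5 gives D_5.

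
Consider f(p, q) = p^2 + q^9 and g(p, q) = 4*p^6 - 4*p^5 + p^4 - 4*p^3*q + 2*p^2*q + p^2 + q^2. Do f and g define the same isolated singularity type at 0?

The Hessian of f at 0 is [[2, 0], [0, 0]] with rank 1, so corank 1. A Groebner basis of the Jacobian ideal J(f) in C{p,q} is {q^8, p}; counting standard monomials gives mu = 8. Corank 1: A-series; mu = 8 gives A_8. The Hessian of g at 0 is [[2, 0], [0, 2]] with rank 2, so corank 0. A Groebner basis of the Jacobian ideal J(g) in C{p,q} is {p, q}; counting standard monomials gives mu = 1. Corank 0: nondegenerate Morse point, so A_1. f is A_8 but g is A_1, hence not right-equivalent.

No.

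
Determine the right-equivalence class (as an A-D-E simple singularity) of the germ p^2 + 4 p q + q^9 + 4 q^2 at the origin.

The Hessian of f at 0 is [[2, 4], [4, 8]] with rank 1, so corank 1. A Groebner basis of the Jacobian ideal J(f) in C{p,q} is {q^8, p + 2*q}; counting standard monomials gives mu = 8. Corank 1: A-series; mu = 8 gives A_8.

A8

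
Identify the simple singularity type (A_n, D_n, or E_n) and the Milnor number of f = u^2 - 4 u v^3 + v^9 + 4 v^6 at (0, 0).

The Hessian of f at 0 is [[2, 0], [0, 0]] with rank 1, so corank 1. A Groebner basis of the Jacobian ideal J(f) in C{u,v} is {u^2*v^2, u^3, -u/2 + v^3}; counting standard monomials gives mu = 8. Corank 1: A-series; mu = 8 gives A_8.

Type A_{8}, Milnor number mu = 8.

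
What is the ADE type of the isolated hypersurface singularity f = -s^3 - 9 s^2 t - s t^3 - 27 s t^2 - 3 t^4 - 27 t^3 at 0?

The Hessian of f at 0 is [[0, 0], [0, 0]] with rank 0, so corank 2. A Groebner basis of the Jacobian ideal J(f) in C{s,t} is {s^3 + 9*s^2*t + 162*s^2 + 972*s*t + 1458*t^2, -9*s^2 + s*t^2 - 54*s*t - 81*t^2, 3*s^2 + 18*s*t + t^3 + 27*t^2}; counting standard monomials gives mu = 7. Corank 2; j^3 = -(s + 3*t)^3 is a perfect cube, so E-series; the 4-jet and mu = 7 give E_7.

E_7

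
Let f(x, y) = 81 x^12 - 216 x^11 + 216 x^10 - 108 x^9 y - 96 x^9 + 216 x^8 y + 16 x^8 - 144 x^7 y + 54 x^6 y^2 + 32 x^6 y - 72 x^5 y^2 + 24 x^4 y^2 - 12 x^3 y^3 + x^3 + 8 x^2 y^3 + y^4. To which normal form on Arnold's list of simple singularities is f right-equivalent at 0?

The Hessian of f at 0 is [[0, 0], [0, 0]] with rank 0, so corank 2. A Groebner basis of the Jacobian ideal J(f) in C{x,y} is {y^3, x^2}; counting standard monomials gives mu = 6. Corank 2; j^3 = x^3 is a perfect cube, so E-series; the 4-jet and mu = 6 give E_6.

E6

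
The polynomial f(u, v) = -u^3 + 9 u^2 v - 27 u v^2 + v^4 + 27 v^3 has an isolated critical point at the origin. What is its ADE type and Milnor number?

Type E_6, Milnor number mu = 6.

The Hessian of f at 0 has rank 0. Corank 2; j^3 = -(u - 3*v)^3 is a perfect cube, so E-series; the 4-jet and mu = 6 give E_6.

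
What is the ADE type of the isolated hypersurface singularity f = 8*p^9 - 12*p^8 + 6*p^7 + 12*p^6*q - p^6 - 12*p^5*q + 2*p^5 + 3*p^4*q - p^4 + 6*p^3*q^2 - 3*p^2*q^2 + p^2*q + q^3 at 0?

The Hessian of f at 0 has rank 0. Corank 2; j^3 = q*(p^2 + q^2) splits into three distinct lines over C (the quadratic factor has nonzero discriminant), so D_4.

D4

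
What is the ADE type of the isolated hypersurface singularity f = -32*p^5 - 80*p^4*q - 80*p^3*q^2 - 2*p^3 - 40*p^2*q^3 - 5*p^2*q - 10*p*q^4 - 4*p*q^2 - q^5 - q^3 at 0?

D_{6}

The Hessian of f at 0 is [[0, 0], [0, 0]] with rank 0, so corank 2. A Groebner basis of the Jacobian ideal J(f) in C{p,q} is {p*q/10 + q^4 + q^2/10, p*q^2 + q^3, p^2 + 3*p*q/2 + q^2/2}; counting standard monomials gives mu = 6. Corank 2; j^3 = -(p + q)^2*(2*p + q) has shape L^2 M (L != M), so D-series; mu = 6 gives D_6.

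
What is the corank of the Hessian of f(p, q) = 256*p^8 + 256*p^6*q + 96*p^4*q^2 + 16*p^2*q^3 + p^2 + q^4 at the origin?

1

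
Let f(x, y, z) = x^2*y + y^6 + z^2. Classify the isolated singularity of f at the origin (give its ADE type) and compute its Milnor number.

The Hessian of f at 0 has rank 1. Corank 2; j^3 = x^2*y has shape L^2 M (L != M), so D-series; mu = 7 gives D_7.

Type D_7, Milnor number mu = 7.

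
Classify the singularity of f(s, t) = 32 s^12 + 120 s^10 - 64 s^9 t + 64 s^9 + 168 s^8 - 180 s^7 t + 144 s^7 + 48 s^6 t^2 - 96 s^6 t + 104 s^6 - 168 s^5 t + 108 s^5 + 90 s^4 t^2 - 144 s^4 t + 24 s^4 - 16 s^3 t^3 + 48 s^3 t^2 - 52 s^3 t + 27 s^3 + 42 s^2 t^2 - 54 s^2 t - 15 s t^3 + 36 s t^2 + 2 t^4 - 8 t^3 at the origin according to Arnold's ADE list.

The Hessian of f at 0 has rank 0. Corank 2; j^3 = (3*s - 2*t)^3 is a perfect cube, so E-series; the 4-jet and mu = 7 give E_7.

E_{7}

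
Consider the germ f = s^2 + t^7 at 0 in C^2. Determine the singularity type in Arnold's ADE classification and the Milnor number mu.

Type A_{6}, Milnor number mu = 6.

The Hessian of f at 0 has rank 1. Corank 1: A-series; mu = 6 gives A_6.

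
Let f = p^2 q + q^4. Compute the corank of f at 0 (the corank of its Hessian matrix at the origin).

2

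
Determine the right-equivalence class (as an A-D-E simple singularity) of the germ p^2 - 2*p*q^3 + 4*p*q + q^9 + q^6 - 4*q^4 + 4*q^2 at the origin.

A_{8}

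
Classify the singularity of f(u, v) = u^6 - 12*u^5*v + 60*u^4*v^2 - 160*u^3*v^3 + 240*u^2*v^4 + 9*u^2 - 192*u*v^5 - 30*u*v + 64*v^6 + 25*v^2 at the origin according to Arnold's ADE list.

A_{5}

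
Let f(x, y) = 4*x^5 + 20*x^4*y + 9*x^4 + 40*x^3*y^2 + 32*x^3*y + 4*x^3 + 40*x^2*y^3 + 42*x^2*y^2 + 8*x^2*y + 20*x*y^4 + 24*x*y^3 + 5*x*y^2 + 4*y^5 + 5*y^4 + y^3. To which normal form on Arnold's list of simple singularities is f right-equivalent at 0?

D5

The Hessian of f at 0 has rank 0. Corank 2; j^3 = (x + y)*(2*x + y)^2 has shape L^2 M (L != M), so D-series; mu = 5 gives D_5.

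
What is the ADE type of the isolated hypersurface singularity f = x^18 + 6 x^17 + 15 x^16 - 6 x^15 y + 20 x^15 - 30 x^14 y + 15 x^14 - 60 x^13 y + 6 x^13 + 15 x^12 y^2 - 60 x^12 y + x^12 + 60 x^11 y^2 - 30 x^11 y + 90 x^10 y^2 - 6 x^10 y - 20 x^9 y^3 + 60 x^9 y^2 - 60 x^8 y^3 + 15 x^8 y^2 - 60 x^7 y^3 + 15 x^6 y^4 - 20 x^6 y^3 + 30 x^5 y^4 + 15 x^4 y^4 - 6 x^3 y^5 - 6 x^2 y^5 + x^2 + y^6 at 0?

A5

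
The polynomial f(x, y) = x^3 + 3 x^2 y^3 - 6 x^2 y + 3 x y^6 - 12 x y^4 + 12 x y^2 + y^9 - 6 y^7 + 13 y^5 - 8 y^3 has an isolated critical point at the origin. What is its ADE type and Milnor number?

Type E8, Milnor number mu = 8.

The Hessian of f at 0 has rank 0. Corank 2; j^3 = (x - 2*y)^3 is a perfect cube, so E-series; the 5-jet and mu = 8 give E_8.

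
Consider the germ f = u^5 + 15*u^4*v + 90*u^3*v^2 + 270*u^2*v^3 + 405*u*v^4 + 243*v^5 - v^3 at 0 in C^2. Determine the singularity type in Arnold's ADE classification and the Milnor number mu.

Type E_{8}, Milnor number mu = 8.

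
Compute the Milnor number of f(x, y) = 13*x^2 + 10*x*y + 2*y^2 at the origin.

1

The Hessian of f at 0 has rank 2. Corank 0: nondegenerate Morse point, so A_1.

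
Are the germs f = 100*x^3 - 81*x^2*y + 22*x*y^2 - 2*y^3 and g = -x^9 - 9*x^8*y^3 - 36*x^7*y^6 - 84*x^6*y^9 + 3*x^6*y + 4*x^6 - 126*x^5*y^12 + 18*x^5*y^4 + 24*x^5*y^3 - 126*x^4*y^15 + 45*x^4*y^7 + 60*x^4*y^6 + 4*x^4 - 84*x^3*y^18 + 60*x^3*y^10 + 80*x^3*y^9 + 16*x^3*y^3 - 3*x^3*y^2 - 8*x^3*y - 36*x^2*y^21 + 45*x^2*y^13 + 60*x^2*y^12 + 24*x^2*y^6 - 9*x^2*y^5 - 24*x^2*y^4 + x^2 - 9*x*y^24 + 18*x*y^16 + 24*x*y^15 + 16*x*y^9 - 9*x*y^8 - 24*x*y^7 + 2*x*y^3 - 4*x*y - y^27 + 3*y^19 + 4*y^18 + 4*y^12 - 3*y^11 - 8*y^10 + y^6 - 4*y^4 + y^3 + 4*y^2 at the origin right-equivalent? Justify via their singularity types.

The Hessian of f at 0 is [[0, 0], [0, 0]] with rank 0, so corank 2. A Groebner basis of the Jacobian ideal J(f) in C{x,y} is {y^3, x^2 - 2*y^2/39, x*y - 3*y^2/13}; counting standard monomials gives mu = 4. Corank 2; j^3 = (4*x - y)*(25*x^2 - 14*x*y + 2*y^2) splits into three distinct lines over C (the quadratic factor has nonzero discriminant), so D_4. The Hessian of g at 0 is [[2, -4], [-4, 8]] with rank 1, so corank 1. A Groebner basis of the Jacobian ideal J(g) in C{x,y} is {y^2, x - 2*y}; counting standard monomials gives mu = 2. Corank 1: A-series; mu = 2 gives A_2. f is D_4 but g is A_2, hence not right-equivalent.

No.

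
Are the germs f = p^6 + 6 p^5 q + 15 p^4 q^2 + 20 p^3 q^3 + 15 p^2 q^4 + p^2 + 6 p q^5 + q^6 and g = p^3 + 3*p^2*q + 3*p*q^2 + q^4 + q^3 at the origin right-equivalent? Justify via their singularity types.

No.

The Hessian of f at 0 has rank 1. Corank 1: A-series; mu = 5 gives A_5. The Hessian of g at 0 has rank 0. Corank 2; j^3 = (p + q)^3 is a perfect cube, so E-series; the 4-jet and mu = 6 give E_6. f is A_5 but g is E_6, hence not right-equivalent.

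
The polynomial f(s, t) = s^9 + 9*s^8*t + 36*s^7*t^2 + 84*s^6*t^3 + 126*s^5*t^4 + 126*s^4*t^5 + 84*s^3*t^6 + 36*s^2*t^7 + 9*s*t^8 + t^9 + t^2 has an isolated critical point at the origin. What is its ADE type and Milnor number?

Type A8, Milnor number mu = 8.

The Hessian of f at 0 has rank 1. Corank 1: A-series; mu = 8 gives A_8.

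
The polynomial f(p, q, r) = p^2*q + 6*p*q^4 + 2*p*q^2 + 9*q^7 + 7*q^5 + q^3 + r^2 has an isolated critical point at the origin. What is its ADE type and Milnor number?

Type D6, Milnor number mu = 6.

The Hessian of f at 0 has rank 1. Corank 2; j^3 = q*(p + q)^2 has shape L^2 M (L != M), so D-series; mu = 6 gives D_6.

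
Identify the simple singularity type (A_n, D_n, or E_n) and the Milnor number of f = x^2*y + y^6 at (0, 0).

Type D_{7}, Milnor number mu = 7.

The Hessian of f at 0 has rank 0. Corank 2; j^3 = x^2*y has shape L^2 M (L != M), so D-series; mu = 7 gives D_7.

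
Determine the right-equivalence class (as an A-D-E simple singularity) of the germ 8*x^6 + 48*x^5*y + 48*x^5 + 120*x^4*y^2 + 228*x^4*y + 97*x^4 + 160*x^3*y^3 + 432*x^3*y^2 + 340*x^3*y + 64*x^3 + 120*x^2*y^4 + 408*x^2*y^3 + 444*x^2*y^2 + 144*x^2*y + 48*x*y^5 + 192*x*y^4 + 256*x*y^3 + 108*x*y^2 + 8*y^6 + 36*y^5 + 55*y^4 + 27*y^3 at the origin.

E_{6}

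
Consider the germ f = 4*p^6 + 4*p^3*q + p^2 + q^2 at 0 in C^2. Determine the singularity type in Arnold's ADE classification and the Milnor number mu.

Type A_{1}, Milnor number mu = 1.

The Hessian of f at 0 has rank 2. Corank 0: nondegenerate Morse point, so A_1.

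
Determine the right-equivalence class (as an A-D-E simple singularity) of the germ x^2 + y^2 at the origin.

The Hessian of f at 0 is [[2, 0], [0, 2]] with rank 2, so corank 0. A Groebner basis of the Jacobian ideal J(f) in C{x,y} is {x, y}; counting standard monomials gives mu = 1. Corank 0: nondegenerate Morse point, so A_1.

A_{1}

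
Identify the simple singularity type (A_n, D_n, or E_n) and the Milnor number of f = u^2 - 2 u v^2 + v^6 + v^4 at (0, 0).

Type A5, Milnor number mu = 5.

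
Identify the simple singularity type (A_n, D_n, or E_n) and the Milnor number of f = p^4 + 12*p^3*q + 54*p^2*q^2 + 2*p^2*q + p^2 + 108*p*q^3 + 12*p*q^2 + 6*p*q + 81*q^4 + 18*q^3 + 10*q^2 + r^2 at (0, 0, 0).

Type A_{1}, Milnor number mu = 1.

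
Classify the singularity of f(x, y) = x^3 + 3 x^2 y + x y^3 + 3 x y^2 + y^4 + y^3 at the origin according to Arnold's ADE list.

The Hessian of f at 0 is [[0, 0], [0, 0]] with rank 0, so corank 2. A Groebner basis of the Jacobian ideal J(f) in C{x,y} is {x^3 + 3*x^2*y + 6*x^2 + 12*x*y + 6*y^2, -3*x^2 + x*y^2 - 6*x*y - 3*y^2, 3*x^2 + 6*x*y + y^3 + 3*y^2}; counting standard monomials gives mu = 7. Corank 2; j^3 = (x + y)^3 is a perfect cube, so E-series; the 4-jet and mu = 7 give E_7.

E7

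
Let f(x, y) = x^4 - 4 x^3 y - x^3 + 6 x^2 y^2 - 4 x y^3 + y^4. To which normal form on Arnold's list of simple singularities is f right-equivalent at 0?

E6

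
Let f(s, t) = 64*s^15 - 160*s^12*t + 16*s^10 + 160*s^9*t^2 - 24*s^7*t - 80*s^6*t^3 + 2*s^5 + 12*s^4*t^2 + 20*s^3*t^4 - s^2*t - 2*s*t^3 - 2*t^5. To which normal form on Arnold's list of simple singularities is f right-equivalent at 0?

D_{6}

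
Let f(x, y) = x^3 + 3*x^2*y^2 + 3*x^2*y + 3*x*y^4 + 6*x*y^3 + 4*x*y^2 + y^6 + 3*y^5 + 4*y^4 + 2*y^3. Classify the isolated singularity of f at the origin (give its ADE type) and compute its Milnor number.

Type D4, Milnor number mu = 4.

The Hessian of f at 0 is [[0, 0], [0, 0]] with rank 0, so corank 2. A Groebner basis of the Jacobian ideal J(f) in C{x,y} is {y^3, x^2 - 2*y^2/3, x*y + y^2}; counting standard monomials gives mu = 4. Corank 2; j^3 = (x + y)*(x^2 + 2*x*y + 2*y^2) splits into three distinct lines over C (the quadratic factor has nonzero discriminant), so D_4.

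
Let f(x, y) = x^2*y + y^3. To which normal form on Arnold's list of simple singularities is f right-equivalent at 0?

D_{4}

The Hessian of f at 0 is [[0, 0], [0, 0]] with rank 0, so corank 2. A Groebner basis of the Jacobian ideal J(f) in C{x,y} is {y^3, x^2 + 3*y^2, x*y}; counting standard monomials gives mu = 4. Corank 2; j^3 = y*(x^2 + y^2) splits into three distinct lines over C (the quadratic factor has nonzero discriminant), so D_4.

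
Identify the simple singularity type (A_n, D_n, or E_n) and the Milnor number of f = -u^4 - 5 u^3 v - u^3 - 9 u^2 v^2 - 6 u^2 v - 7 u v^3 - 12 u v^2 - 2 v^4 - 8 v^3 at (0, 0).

The Hessian of f at 0 is [[0, 0], [0, 0]] with rank 0, so corank 2. A Groebner basis of the Jacobian ideal J(f) in C{u,v} is {3*u^2 + 12*u*v + v^4 - v^3 + 12*v^2, u^3 + 18*u^2 + 72*u*v + 2*v^3 + 72*v^2, u^2*v - 7*u^2 - 28*u*v - 5*v^3/3 - 28*v^2, 2*u^2 + u*v^2 + 8*u*v + 4*v^3/3 + 8*v^2}; counting standard monomials gives mu = 7. Corank 2; j^3 = -(u + 2*v)^3 is a perfect cube, so E-series; the 4-jet and mu = 7 give E_7.

Type E7, Milnor number mu = 7.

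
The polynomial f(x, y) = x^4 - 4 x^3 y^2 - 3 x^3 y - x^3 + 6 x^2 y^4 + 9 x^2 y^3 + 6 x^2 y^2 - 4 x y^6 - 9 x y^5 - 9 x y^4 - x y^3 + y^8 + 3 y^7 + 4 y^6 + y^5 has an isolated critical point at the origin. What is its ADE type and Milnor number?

Type E_{7}, Milnor number mu = 7.

The Hessian of f at 0 has rank 0. Corank 2; j^3 = -x^3 is a perfect cube, so E-series; the 4-jet and mu = 7 give E_7.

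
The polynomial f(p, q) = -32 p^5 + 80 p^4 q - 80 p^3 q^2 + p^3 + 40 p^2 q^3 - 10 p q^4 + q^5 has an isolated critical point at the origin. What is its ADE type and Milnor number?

The Hessian of f at 0 has rank 0. Corank 2; j^3 = p^3 is a perfect cube, so E-series; the 5-jet and mu = 8 give E_8.

Type E_8, Milnor number mu = 8.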